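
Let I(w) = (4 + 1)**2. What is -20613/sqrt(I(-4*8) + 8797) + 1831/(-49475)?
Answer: -1831/49475 - 20613*sqrt(8822)/8822 ≈ -219.50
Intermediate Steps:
I(w) = 25 (I(w) = 5**2 = 25)
-20613/sqrt(I(-4*8) + 8797) + 1831/(-49475) = -20613/sqrt(25 + 8797) + 1831/(-49475) = -20613*sqrt(8822)/8822 + 1831*(-1/49475) = -20613*sqrt(8822)/8822 - 1831/49475 = -1831/49475 - 20613*sqrt(8822)/8822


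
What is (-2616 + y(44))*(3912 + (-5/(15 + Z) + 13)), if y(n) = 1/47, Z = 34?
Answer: -23645936320/2303 ≈ -1.0267e+7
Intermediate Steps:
y(n) = 1/47
(-2616 + y(44))*(3912 + (-5/(15 + Z) + 13)) = (-2616 + 1/47)*(3912 + (-5/(15 + 34) + 13)) = -122951*(3912 + (-5/49 + 13))/47 = -122951*(3912 + 632/49)/47 = -122951/47*192320/49 = -23645936320/2303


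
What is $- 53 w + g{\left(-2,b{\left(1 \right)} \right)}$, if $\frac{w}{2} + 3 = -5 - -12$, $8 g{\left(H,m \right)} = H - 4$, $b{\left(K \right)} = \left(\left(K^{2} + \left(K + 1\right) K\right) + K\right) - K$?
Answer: $- \frac{1699}{4} \approx -424.75$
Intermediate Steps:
$b{\left(K \right)} = K^{2} + K \left(1 + K\right)$ ($b{\left(K \right)} = \left(\left(K^{2} + \left(1 + K\right) K\right) + K\right) - K = \left(\left(K^{2} + K \left(1 + K\right)\right) + K\right) - K = \left(K + K^{2} + K \left(1 + K\right)\right) - K = K^{2} + K \left(1 + K\right)$)
$g{\left(H,m \right)} = - \frac{1}{2} + \frac{H}{8}$ ($g{\left(H,m \right)} = \frac{H - 4}{8} = \frac{-4 + H}{8} = - \frac{1}{2} + \frac{H}{8}$)
$w = 8$ ($w = -6 + 2 \left(-5 - -12\right) = -6 + 2 \left(-5 + 12\right) = -6 + 2 \cdot 7 = -6 + 14 = 8$)
$- 53 w + g{\left(-2,b{\left(1 \right)} \right)} = \left(-53\right) 8 + \left(- \frac{1}{2} + \frac{1}{8} \left(-2\right)\right) = -424 - \frac{3}{4} = - \frac{1699}{4}$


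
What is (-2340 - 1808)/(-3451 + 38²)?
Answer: 4148/2007 ≈ 2.0668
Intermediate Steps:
(-2340 - 1808)/(-3451 + 38²) = -4148/(-3451 + 1444) = -4148/(-2007) = -4148*(-1/2007) = 4148/2007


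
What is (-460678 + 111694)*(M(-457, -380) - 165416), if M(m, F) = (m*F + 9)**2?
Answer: -10525621322506680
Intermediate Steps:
M(m, F) = (9 + F*m)**2 (M(m, F) = (F*m + 9)**2 = (9 + F*m)**2)
(-460678 + 111694)*(M(-457, -380) - 165416) = (-460678 + 111694)*((9 - 380*(-457))**2 - 165416) = -348984*((9 + 173660)**2 - 165416) = -348984*(173669**2 - 165416) = -348984*(30160921561 - 165416) = -348984*30160756145 = -10525621322506680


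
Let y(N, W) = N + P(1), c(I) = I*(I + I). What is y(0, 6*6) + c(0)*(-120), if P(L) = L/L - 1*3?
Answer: -2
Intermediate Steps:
P(L) = -2 (P(L) = 1 - 3 = -2)
c(I) = 2*I² (c(I) = I*(2*I) = 2*I²)
y(N, W) = -2 + N (y(N, W) = N - 2 = -2 + N)
y(0, 6*6) + c(0)*(-120) = (-2 + 0) + (2*0²)*(-120) = -2 + (2*0)*(-120) = -2 + 0*(-120) = -2 + 0 = -2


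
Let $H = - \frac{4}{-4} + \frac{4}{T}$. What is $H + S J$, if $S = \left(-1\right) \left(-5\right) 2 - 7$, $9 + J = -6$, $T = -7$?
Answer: $- \frac{312}{7} \approx -44.571$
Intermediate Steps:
$J = -15$ ($J = -9 - 6 = -15$)
$H = \frac{3}{7}$ ($H = - \frac{4}{-4} + \frac{4}{-7} = \left(-4\right) \left(- \frac{1}{4}\right) + 4 \left(- \frac{1}{7}\right) = 1 - \frac{4}{7} = \frac{3}{7} \approx 0.42857$)
$S = 3$ ($S = 5 \cdot 2 - 7 = 10 - 7 = 3$)
$H + S J = \frac{3}{7} + 3 \left(-15\right) = \frac{3}{7} - 45 = - \frac{312}{7}$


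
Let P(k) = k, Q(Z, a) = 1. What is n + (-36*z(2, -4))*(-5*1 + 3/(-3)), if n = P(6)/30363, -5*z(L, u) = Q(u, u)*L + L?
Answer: -8744534/50605 ≈ -172.80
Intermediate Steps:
z(L, u) = -2*L/5 (z(L, u) = -(1*L + L)/5 = -(L + L)/5 = -2*L/5)
n = 2/10121 (n = 6/30363 = 6*(1/30363) = 2/10121 ≈ 0.00019761)
n + (-36*z(2, -4))*(-5*1 + 3/(-3)) = 2/10121 + (-(-72)*2/5)*(-5*1 + 3/(-3)) = 2/10121 + (-36*(-4/5))*(-5 + 3*(-1/3)) = 2/10121 + 144*(-5 - 1)/5 = 2/10121 + (144/5)*(-6) = 2/10121 - 864/5 = -8744534/50605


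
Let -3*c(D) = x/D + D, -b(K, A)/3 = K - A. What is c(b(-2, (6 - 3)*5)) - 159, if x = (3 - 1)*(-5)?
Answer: -26918/153 ≈ -175.93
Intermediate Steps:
b(K, A) = -3*K + 3*A (b(K, A) = -3*(K - A) = -3*K + 3*A)
x = -10 (x = 2*(-5) = -10)
c(D) = -D/3 + 10/(3*D) (c(D) = -(-10/D + D)/3 = -(D - 10/D)/3 = -D/3 + 10/(3*D))
c(b(-2, (6 - 3)*5)) - 159 = (10 - (-3*(-2) + 3*((6 - 3)*5))²)/(3*(-3*(-2) + 3*((6 - 3)*5))) - 159 = (10 - (6 + 3*(3*5))²)/(3*(6 + 3*(3*5))) - 159 = (10 - (6 + 3*15)²)/(3*(6 + 3*15)) - 159 = (10 - (6 + 45)²)/(3*(6 + 45)) - 159 = (⅓)*(10 - 1*51²)/51 - 159 = (⅓)*(1/51)*(10 - 1*2601) - 159 = (⅓)*(1/51)*(10 - 2601) - 159 = (⅓)*(1/51)*(-2591) - 159 = -2591/153 - 159 = -26918/153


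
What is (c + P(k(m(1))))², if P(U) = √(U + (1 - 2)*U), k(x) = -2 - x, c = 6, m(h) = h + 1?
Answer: 36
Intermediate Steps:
m(h) = 1 + h
P(U) = 0 (P(U) = √(U - U) = √0 = 0)
(c + P(k(m(1))))² = (6 + 0)² = 6² = 36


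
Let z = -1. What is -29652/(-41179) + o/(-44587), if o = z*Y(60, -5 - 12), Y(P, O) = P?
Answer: 1324564464/1836048073 ≈ 0.72142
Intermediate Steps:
o = -60 (o = -1*60 = -60)
-29652/(-41179) + o/(-44587) = -29652/(-41179) - 60/(-44587) = -29652*(-1/41179) - 60*(-1/44587) = 29652/41179 + 60/44587 = 1324564464/1836048073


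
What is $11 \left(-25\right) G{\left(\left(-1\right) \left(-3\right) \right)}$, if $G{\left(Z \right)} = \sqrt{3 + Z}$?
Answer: $- 275 \sqrt{6} \approx -673.61$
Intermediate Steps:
$11 \left(-25\right) G{\left(\left(-1\right) \left(-3\right) \right)} = 11 \left(-25\right) \sqrt{3 - -3} = - 275 \sqrt{3 + 3} = - 275 \sqrt{6}$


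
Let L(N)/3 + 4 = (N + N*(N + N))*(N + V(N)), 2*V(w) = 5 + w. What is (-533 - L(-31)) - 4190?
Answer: 244901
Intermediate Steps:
V(w) = 5/2 + w/2 (V(w) = (5 + w)/2 = 5/2 + w/2)
L(N) = -12 + 3*(5/2 + 3*N/2)*(N + 2*N²) (L(N) = -12 + 3*((N + N*(N + N))*(N + (5/2 + N/2))) = -12 + 3*((N + N*(2*N))*(5/2 + 3*N/2)) = -12 + 3*((N + 2*N²)*(5/2 + 3*N/2)) = -12 + 3*((5/2 + 3*N/2)*(N + 2*N²)) = -12 + 3*(5/2 + 3*N/2)*(N + 2*N²))
(-533 - L(-31)) - 4190 = (-533 - (-12 + 9*(-31)³ + (15/2)*(-31) + (39/2)*(-31)²)) - 4190 = (-533 - (-12 + 9*(-29791) - 465/2 + (39/2)*961)) - 4190 = (-533 - (-12 - 268119 - 465/2 + 37479/2)) - 4190 = (-533 - 1*(-249624)) - 4190 = (-533 + 249624) - 4190 = 249091 - 4190 = 244901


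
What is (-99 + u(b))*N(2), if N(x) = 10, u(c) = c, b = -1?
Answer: -1000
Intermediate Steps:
(-99 + u(b))*N(2) = (-99 - 1)*10 = -100*10 = -1000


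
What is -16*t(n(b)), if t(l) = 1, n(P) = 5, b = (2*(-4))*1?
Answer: -16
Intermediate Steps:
b = -8 (b = -8*1 = -8)
-16*t(n(b)) = -16*1 = -16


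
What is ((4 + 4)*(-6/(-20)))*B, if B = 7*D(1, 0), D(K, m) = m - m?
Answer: 0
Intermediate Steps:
D(K, m) = 0
B = 0 (B = 7*0 = 0)
((4 + 4)*(-6/(-20)))*B = ((4 + 4)*(-6/(-20)))*0 = (8*(-6*(-1/20)))*0 = (8*(3/10))*0 = (12/5)*0 = 0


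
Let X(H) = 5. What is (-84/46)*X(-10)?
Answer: -210/23 ≈ -9.1304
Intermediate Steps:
(-84/46)*X(-10) = -84/46*5 = -84*1/46*5 = -42/23*5 = -210/23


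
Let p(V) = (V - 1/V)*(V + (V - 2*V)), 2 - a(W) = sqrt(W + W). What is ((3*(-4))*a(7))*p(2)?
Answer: 0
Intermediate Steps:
a(W) = 2 - sqrt(2)*sqrt(W) (a(W) = 2 - sqrt(W + W) = 2 - sqrt(2*W) = 2 - sqrt(2)*sqrt(W))
p(V) = 0 (p(V) = (V - 1/V)*(V - V) = (V - 1/V)*0 = 0)
((3*(-4))*a(7))*p(2) = ((3*(-4))*(2 - sqrt(2)*sqrt(7)))*0 = -12*(2 - sqrt(14))*0 = (-24 + 12*sqrt(14))*0 = 0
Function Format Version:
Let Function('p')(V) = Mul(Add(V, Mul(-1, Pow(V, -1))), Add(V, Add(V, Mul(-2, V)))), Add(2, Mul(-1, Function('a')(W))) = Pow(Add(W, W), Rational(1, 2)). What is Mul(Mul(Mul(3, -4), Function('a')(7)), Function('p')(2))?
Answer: 0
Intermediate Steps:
Function('a')(W) = Add(2, Mul(-1, Pow(2, Rational(1, 2)), Pow(W, Rational(1, 2)))) (Function('a')(W) = Add(2, Mul(-1, Pow(Add(W, W), Rational(1, 2)))) = Add(2, Mul(-1, Pow(Mul(2, W), Rational(1, 2)))) = Add(2, Mul(-1, Mul(Pow(2, Rational(1, 2)), Pow(W, Rational(1, 2))))) = Add(2, Mul(-1, Pow(2, Rational(1, 2)), Pow(W, Rational(1, 2)))))
Function('p')(V) = 0 (Function('p')(V) = Mul(Add(V, Mul(-1, Pow(V, -1))), Add(V, Mul(-1, V))) = Mul(Add(V, Mul(-1, Pow(V, -1))), 0) = 0)
Mul(Mul(Mul(3, -4), Function('a')(7)), Function('p')(2)) = Mul(Mul(Mul(3, -4), Add(2, Mul(-1, Pow(2, Rational(1, 2)), Pow(7, Rational(1, 2))))), 0) = Mul(Mul(-12, Add(2, Mul(-1, Pow(14, Rational(1, 2))))), 0) = Mul(Add(-24, Mul(12, Pow(14, Rational(1, 2)))), 0) = 0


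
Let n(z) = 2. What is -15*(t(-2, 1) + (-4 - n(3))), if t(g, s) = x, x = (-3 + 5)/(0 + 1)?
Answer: 60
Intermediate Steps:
x = 2 (x = 2/1 = 2*1 = 2)
t(g, s) = 2
-15*(t(-2, 1) + (-4 - n(3))) = -15*(2 + (-4 - 1*2)) = -15*(2 + (-4 - 2)) = -15*(2 - 6) = -15*(-4) = 60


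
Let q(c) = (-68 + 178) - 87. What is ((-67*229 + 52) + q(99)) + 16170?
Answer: 902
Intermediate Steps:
q(c) = 23 (q(c) = 110 - 87 = 23)
((-67*229 + 52) + q(99)) + 16170 = ((-67*229 + 52) + 23) + 16170 = ((-15343 + 52) + 23) + 16170 = (-15291 + 23) + 16170 = -15268 + 16170 = 902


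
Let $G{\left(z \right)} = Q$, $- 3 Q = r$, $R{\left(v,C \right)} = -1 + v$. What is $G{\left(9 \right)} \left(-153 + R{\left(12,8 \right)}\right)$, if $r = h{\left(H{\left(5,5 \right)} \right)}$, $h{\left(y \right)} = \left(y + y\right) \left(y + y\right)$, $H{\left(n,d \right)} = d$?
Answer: $\frac{14200}{3} \approx 4733.3$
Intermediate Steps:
$h{\left(y \right)} = 4 y^{2}$ ($h{\left(y \right)} = 2 y 2 y = 4 y^{2}$)
$r = 100$ ($r = 4 \cdot 5^{2} = 4 \cdot 25 = 100$)
$Q = - \frac{100}{3}$ ($Q = \left(- \frac{1}{3}\right) 100 = - \frac{100}{3} \approx -33.333$)
$G{\left(z \right)} = - \frac{100}{3}$
$G{\left(9 \right)} \left(-153 + R{\left(12,8 \right)}\right) = - \frac{100 \left(-153 + \left(-1 + 12\right)\right)}{3} = - \frac{100 \left(-153 + 11\right)}{3} = \left(- \frac{100}{3}\right) \left(-142\right) = \frac{14200}{3}$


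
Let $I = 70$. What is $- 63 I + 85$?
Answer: $-4325$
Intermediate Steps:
$- 63 I + 85 = \left(-63\right) 70 + 85 = -4410 + 85 = -4325$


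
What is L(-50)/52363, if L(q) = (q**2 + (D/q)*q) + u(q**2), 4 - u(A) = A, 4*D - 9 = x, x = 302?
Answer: 327/209452 ≈ 0.0015612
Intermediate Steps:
D = 311/4 (D = 9/4 + (1/4)*302 = 9/4 + 151/2 = 311/4 ≈ 77.750)
u(A) = 4 - A
L(q) = 327/4 (L(q) = (q**2 + (311/(4*q))*q) + (4 - q**2) = (q**2 + 311/4) + (4 - q**2) = (311/4 + q**2) + (4 - q**2) = 327/4)
L(-50)/52363 = (327/4)/52363 = (327/4)*(1/52363) = 327/209452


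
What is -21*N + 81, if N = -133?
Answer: 2874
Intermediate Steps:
-21*N + 81 = -21*(-133) + 81 = 2793 + 81 = 2874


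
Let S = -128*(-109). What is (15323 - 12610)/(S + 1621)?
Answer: 2713/15573 ≈ 0.17421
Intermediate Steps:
S = 13952
(15323 - 12610)/(S + 1621) = (15323 - 12610)/(13952 + 1621) = 2713/15573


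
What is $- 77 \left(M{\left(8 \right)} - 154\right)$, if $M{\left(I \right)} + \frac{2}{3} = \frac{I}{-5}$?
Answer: $\frac{180488}{15} \approx 12033.0$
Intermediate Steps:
$M{\left(I \right)} = - \frac{2}{3} - \frac{I}{5}$ ($M{\left(I \right)} = - \frac{2}{3} + \frac{I}{-5} = - \frac{2}{3} + I \left(- \frac{1}{5}\right) = - \frac{2}{3} - \frac{I}{5}$)
$- 77 \left(M{\left(8 \right)} - 154\right) = - 77 \left(\left(- \frac{2}{3} - \frac{8}{5}\right) - 154\right) = - 77 \left(- \frac{34}{15} - 154\right) = \left(-77\right) \left(- \frac{2344}{15}\right) = \frac{180488}{15}$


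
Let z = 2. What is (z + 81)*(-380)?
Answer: -31540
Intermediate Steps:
(z + 81)*(-380) = (2 + 81)*(-380) = 83*(-380) = -31540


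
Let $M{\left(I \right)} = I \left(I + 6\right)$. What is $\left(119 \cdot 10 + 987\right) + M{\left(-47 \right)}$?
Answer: $4104$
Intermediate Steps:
$M{\left(I \right)} = I \left(6 + I\right)$
$\left(119 \cdot 10 + 987\right) + M{\left(-47 \right)} = \left(119 \cdot 10 + 987\right) - 47 \left(6 - 47\right) = \left(1190 + 987\right) - -1927 = 2177 + 1927 = 4104$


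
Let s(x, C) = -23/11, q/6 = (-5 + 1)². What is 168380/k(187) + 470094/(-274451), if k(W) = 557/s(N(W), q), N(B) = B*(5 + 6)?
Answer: -1065757631678/1681561277 ≈ -633.79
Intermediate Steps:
N(B) = 11*B (N(B) = B*11 = 11*B)
q = 96 (q = 6*(-5 + 1)² = 6*(-4)² = 6*16 = 96)
s(x, C) = -23/11 (s(x, C) = -23*1/11 = -23/11)
k(W) = -6127/23 (k(W) = 557/(-23/11) = 557*(-11/23) = -6127/23)
168380/k(187) + 470094/(-274451) = 168380/(-6127/23) + 470094/(-274451) = 168380*(-23/6127) + 470094*(-1/274451) = -3872740/6127 - 470094/274451 = -1065757631678/1681561277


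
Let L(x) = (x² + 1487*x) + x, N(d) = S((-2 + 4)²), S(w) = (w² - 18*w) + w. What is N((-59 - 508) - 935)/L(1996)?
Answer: -1/133732 ≈ -7.4776e-6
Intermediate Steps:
S(w) = w² - 17*w
N(d) = -52 (N(d) = (-2 + 4)²*(-17 + (-2 + 4)²) = 2²*(-17 + 2²) = 4*(-17 + 4) = 4*(-13) = -52)
L(x) = x² + 1488*x
N((-59 - 508) - 935)/L(1996) = -52*1/(1996*(1488 + 1996)) = -52/(1996*3484) = -52/6954064 = -52*1/6954064 = -1/133732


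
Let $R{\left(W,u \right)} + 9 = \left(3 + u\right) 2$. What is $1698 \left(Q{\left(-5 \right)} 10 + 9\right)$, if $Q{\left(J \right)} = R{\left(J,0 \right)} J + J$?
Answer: $185082$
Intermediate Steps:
$R{\left(W,u \right)} = -3 + 2 u$ ($R{\left(W,u \right)} = -9 + \left(3 + u\right) 2 = -9 + \left(6 + 2 u\right) = -3 + 2 u$)
$Q{\left(J \right)} = - 2 J$ ($Q{\left(J \right)} = \left(-3 + 2 \cdot 0\right) J + J = \left(-3 + 0\right) J + J = - 3 J + J = - 2 J$)
$1698 \left(Q{\left(-5 \right)} 10 + 9\right) = 1698 \left(\left(-2\right) \left(-5\right) 10 + 9\right) = 1698 \left(10 \cdot 10 + 9\right) = 1698 \left(100 + 9\right) = 1698 \cdot 109 = 185082$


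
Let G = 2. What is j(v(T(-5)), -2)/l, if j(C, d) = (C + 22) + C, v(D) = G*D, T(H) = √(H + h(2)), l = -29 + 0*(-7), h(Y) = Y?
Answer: -22/29 - 4*I*√3/29 ≈ -0.75862 - 0.2389*I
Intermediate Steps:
l = -29 (l = -29 + 0 = -29)
T(H) = √(2 + H) (T(H) = √(H + 2) = √(2 + H))
v(D) = 2*D
j(C, d) = 22 + 2*C (j(C, d) = (22 + C) + C = 22 + 2*C)
j(v(T(-5)), -2)/l = (22 + 2*(2*√(2 - 5)))/(-29) = (22 + 2*(2*√(-3)))*(-1/29) = (22 + 2*(2*(I*√3)))*(-1/29) = (22 + 2*(2*I*√3))*(-1/29) = (22 + 4*I*√3)*(-1/29) = -22/29 - 4*I*√3/29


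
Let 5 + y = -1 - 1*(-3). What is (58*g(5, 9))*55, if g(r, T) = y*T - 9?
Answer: -114840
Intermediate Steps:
y = -3 (y = -5 + (-1 - 1*(-3)) = -5 + (-1 + 3) = -5 + 2 = -3)
g(r, T) = -9 - 3*T (g(r, T) = -3*T - 9 = -9 - 3*T)
(58*g(5, 9))*55 = (58*(-9 - 3*9))*55 = (58*(-9 - 27))*55 = (58*(-36))*55 = -2088*55 = -114840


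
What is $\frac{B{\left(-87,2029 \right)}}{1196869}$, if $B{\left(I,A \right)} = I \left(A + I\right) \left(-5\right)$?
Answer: $\frac{844770}{1196869} \approx 0.70582$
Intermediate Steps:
$B{\left(I,A \right)} = I \left(- 5 A - 5 I\right)$
$\frac{B{\left(-87,2029 \right)}}{1196869} = \frac{\left(-5\right) \left(-87\right) \left(2029 - 87\right)}{1196869} = \left(-5\right) \left(-87\right) 1942 \cdot \frac{1}{1196869} = 844770 \cdot \frac{1}{1196869} = \frac{844770}{1196869}$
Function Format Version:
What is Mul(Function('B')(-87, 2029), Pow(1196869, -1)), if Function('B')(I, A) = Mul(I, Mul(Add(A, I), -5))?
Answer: Rational(844770, 1196869) ≈ 0.70582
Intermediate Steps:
Function('B')(I, A) = Mul(I, Add(Mul(-5, A), Mul(-5, I)))
Mul(Function('B')(-87, 2029), Pow(1196869, -1)) = Mul(Mul(-5, -87, Add(2029, -87)), Pow(1196869, -1)) = Mul(Mul(-5, -87, 1942), Rational(1, 1196869)) = Mul(844770, Rational(1, 1196869)) = Rational(844770, 1196869)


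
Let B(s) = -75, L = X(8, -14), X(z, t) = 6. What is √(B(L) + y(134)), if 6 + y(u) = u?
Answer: √53 ≈ 7.2801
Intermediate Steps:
y(u) = -6 + u
L = 6
√(B(L) + y(134)) = √(-75 + (-6 + 134)) = √(-75 + 128) = √53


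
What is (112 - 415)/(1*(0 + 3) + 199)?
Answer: -3/2 ≈ -1.5000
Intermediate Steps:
(112 - 415)/(1*(0 + 3) + 199) = -303/(1*3 + 199) = -303/(3 + 199) = -303/202 = -303*1/202 = -3/2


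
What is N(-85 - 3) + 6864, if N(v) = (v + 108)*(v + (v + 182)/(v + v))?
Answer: 112053/22 ≈ 5093.3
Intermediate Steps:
N(v) = (108 + v)*(v + (182 + v)/(2*v)) (N(v) = (108 + v)*(v + (182 + v)/((2*v))) = (108 + v)*(v + (182 + v)*(1/(2*v))) = (108 + v)*(v + (182 + v)/(2*v)))
N(-85 - 3) + 6864 = (145 + (-85 - 3)² + 9828/(-85 - 3) + 217*(-85 - 3)/2) + 6864 = (145 + (-88)² + 9828/(-88) + (217/2)*(-88)) + 6864 = (145 + 7744 + 9828*(-1/88) - 9548) + 6864 = (145 + 7744 - 2457/22 - 9548) + 6864 = -38955/22 + 6864 = 112053/22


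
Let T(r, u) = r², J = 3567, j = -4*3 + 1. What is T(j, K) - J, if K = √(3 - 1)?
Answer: -3446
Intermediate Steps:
j = -11 (j = -12 + 1 = -11)
K = √2 ≈ 1.4142
T(j, K) - J = (-11)² - 1*3567 = 121 - 3567 = -3446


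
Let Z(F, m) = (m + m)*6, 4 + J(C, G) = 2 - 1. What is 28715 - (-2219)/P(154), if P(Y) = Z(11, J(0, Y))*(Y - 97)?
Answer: 58920961/2052 ≈ 28714.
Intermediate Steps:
J(C, G) = -3 (J(C, G) = -4 + (2 - 1) = -4 + 1 = -3)
Z(F, m) = 12*m (Z(F, m) = (2*m)*6 = 12*m)
P(Y) = 3492 - 36*Y (P(Y) = (12*(-3))*(Y - 97) = -36*(-97 + Y) = 3492 - 36*Y)
28715 - (-2219)/P(154) = 28715 - (-2219)/(3492 - 36*154) = 28715 - (-2219)/(3492 - 5544) = 28715 - (-2219)/(-2052) = 28715 - (-2219)*(-1)/2052 = 28715 - 1*2219/2052 = 28715 - 2219/2052 = 58920961/2052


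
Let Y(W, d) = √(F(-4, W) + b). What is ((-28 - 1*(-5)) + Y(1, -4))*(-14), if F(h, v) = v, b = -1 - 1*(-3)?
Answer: 322 - 14*√3 ≈ 297.75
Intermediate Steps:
b = 2 (b = -1 + 3 = 2)
Y(W, d) = √(2 + W) (Y(W, d) = √(W + 2) = √(2 + W))
((-28 - 1*(-5)) + Y(1, -4))*(-14) = ((-28 - 1*(-5)) + √(2 + 1))*(-14) = ((-28 + 5) + √3)*(-14) = (-23 + √3)*(-14) = 322 - 14*√3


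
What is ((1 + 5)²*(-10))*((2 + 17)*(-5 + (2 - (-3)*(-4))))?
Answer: 102600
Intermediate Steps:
((1 + 5)²*(-10))*((2 + 17)*(-5 + (2 - (-3)*(-4)))) = (6²*(-10))*(19*(-5 + (2 - 1*12))) = (36*(-10))*(19*(-5 + (2 - 12))) = -6840*(-5 - 10) = -6840*(-15) = -360*(-285) = 102600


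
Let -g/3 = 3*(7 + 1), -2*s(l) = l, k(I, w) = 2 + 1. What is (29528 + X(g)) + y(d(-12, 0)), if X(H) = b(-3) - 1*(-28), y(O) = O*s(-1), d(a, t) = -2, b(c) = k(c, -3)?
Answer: 29558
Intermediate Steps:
k(I, w) = 3
b(c) = 3
s(l) = -l/2
g = -72 (g = -9*(7 + 1) = -9*8 = -3*24 = -72)
y(O) = O/2 (y(O) = O*(-½*(-1)) = O*(½) = O/2)
X(H) = 31 (X(H) = 3 - 1*(-28) = 3 + 28 = 31)
(29528 + X(g)) + y(d(-12, 0)) = (29528 + 31) + (½)*(-2) = 29559 - 1 = 29558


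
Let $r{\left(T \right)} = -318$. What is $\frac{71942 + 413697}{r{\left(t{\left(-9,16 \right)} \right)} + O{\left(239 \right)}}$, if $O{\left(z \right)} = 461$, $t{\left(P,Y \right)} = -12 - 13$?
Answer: $\frac{44149}{13} \approx 3396.1$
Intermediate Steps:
$t{\left(P,Y \right)} = -25$
$\frac{71942 + 413697}{r{\left(t{\left(-9,16 \right)} \right)} + O{\left(239 \right)}} = \frac{71942 + 413697}{-318 + 461} = \frac{485639}{143} = 485639 \cdot \frac{1}{143} = \frac{44149}{13}$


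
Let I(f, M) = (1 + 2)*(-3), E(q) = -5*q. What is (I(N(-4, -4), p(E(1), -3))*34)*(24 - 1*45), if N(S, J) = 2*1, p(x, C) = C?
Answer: 6426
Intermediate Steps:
N(S, J) = 2
I(f, M) = -9 (I(f, M) = 3*(-3) = -9)
(I(N(-4, -4), p(E(1), -3))*34)*(24 - 1*45) = (-9*34)*(24 - 1*45) = -306*(24 - 45) = -306*(-21) = 6426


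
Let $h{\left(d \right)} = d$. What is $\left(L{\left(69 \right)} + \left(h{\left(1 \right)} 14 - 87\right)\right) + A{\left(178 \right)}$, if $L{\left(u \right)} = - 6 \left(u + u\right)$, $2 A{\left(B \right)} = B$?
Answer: $-812$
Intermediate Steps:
$A{\left(B \right)} = \frac{B}{2}$
$L{\left(u \right)} = - 12 u$ ($L{\left(u \right)} = - 6 \cdot 2 u = - 12 u$)
$\left(L{\left(69 \right)} + \left(h{\left(1 \right)} 14 - 87\right)\right) + A{\left(178 \right)} = \left(\left(-12\right) 69 + \left(1 \cdot 14 - 87\right)\right) + \frac{1}{2} \cdot 178 = \left(-828 + \left(14 - 87\right)\right) + 89 = \left(-828 - 73\right) + 89 = -901 + 89 = -812$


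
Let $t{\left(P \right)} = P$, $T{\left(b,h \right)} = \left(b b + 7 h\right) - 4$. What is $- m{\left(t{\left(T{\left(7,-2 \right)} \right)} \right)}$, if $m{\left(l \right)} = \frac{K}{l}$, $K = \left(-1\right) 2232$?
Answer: $72$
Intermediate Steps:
$K = -2232$
$T{\left(b,h \right)} = -4 + b^{2} + 7 h$ ($T{\left(b,h \right)} = \left(b^{2} + 7 h\right) - 4 = -4 + b^{2} + 7 h$)
$m{\left(l \right)} = - \frac{2232}{l}$
$- m{\left(t{\left(T{\left(7,-2 \right)} \right)} \right)} = - \frac{-2232}{-4 + 7^{2} + 7 \left(-2\right)} = - \frac{-2232}{-4 + 49 - 14} = - \frac{-2232}{31} = \left(-1\right) \left(-72\right) = 72$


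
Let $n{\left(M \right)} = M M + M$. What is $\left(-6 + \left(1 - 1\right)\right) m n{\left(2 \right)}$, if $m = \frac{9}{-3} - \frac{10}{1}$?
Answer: $468$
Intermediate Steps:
$n{\left(M \right)} = M + M^{2}$ ($n{\left(M \right)} = M^{2} + M = M + M^{2}$)
$m = -13$ ($m = 9 \left(- \frac{1}{3}\right) - 10 = -3 - 10 = -13$)
$\left(-6 + \left(1 - 1\right)\right) m n{\left(2 \right)} = \left(-6 + \left(1 - 1\right)\right) \left(-13\right) 2 \left(1 + 2\right) = \left(-6 + 0\right) \left(-13\right) 2 \cdot 3 = \left(-6\right) \left(-13\right) 6 = 78 \cdot 6 = 468$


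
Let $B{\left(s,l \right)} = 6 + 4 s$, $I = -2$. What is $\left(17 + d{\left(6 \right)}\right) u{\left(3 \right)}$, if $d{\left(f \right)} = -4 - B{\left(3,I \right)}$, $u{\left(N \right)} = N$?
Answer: $-15$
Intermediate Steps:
$d{\left(f \right)} = -22$ ($d{\left(f \right)} = -4 - \left(6 + 4 \cdot 3\right) = -4 - \left(6 + 12\right) = -4 - 18 = -22$)
$\left(17 + d{\left(6 \right)}\right) u{\left(3 \right)} = \left(17 - 22\right) 3 = \left(-5\right) 3 = -15$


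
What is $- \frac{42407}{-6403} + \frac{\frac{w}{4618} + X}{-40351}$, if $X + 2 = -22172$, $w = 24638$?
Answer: $\frac{4278832877954}{596570448977} \approx 7.1724$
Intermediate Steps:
$X = -22174$ ($X = -2 - 22172 = -22174$)
$- \frac{42407}{-6403} + \frac{\frac{w}{4618} + X}{-40351} = - \frac{42407}{-6403} + \frac{\frac{24638}{4618} - 22174}{-40351} = \left(-42407\right) \left(- \frac{1}{6403}\right) + \left(24638 \cdot \frac{1}{4618} - 22174\right) \left(- \frac{1}{40351}\right) = \frac{42407}{6403} + \left(\frac{12319}{2309} - 22174\right) \left(- \frac{1}{40351}\right) = \frac{42407}{6403} - - \frac{51187447}{93170459} = \frac{42407}{6403} + \frac{51187447}{93170459} = \frac{4278832877954}{596570448977}$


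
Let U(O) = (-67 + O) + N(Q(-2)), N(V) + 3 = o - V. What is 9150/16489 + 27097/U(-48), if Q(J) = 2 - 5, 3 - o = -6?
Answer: -445832533/1747834 ≈ -255.08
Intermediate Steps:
o = 9 (o = 3 - 1*(-6) = 3 + 6 = 9)
Q(J) = -3
N(V) = 6 - V (N(V) = -3 + (9 - V) = 6 - V)
U(O) = -58 + O (U(O) = (-67 + O) + (6 - 1*(-3)) = (-67 + O) + (6 + 3) = (-67 + O) + 9 = -58 + O)
9150/16489 + 27097/U(-48) = 9150/16489 + 27097/(-58 - 48) = 9150*(1/16489) + 27097/(-106) = 9150/16489 + 27097*(-1/106) = 9150/16489 - 27097/106 = -445832533/1747834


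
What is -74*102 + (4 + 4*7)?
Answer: -7516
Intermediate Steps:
-74*102 + (4 + 4*7) = -7548 + (4 + 28) = -7548 + 32 = -7516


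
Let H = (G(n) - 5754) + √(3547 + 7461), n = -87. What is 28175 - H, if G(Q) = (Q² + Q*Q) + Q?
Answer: 18878 - 16*√43 ≈ 18773.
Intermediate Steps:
G(Q) = Q + 2*Q² (G(Q) = (Q² + Q²) + Q = 2*Q² + Q = Q + 2*Q²)
H = 9297 + 16*√43 (H = (-87*(1 + 2*(-87)) - 5754) + √(3547 + 7461) = (-87*(1 - 174) - 5754) + √11008 = (-87*(-173) - 5754) + 16*√43 = (15051 - 5754) + 16*√43 = 9297 + 16*√43 ≈ 9401.9)
28175 - H = 28175 - (9297 + 16*√43) = 28175 + (-9297 - 16*√43) = 18878 - 16*√43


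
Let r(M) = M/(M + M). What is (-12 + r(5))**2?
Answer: 529/4 ≈ 132.25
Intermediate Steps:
r(M) = 1/2 (r(M) = M/((2*M)) = M*(1/(2*M)) = 1/2)
(-12 + r(5))**2 = (-12 + 1/2)**2 = (-23/2)**2 = 529/4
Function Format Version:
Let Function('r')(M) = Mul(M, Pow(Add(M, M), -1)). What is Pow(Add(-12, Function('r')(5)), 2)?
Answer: Rational(529, 4) ≈ 132.25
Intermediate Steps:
Function('r')(M) = Rational(1, 2) (Function('r')(M) = Mul(M, Pow(Mul(2, M), -1)) = Mul(M, Mul(Rational(1, 2), Pow(M, -1))) = Rational(1, 2))
Pow(Add(-12, Function('r')(5)), 2) = Pow(Add(-12, Rational(1, 2)), 2) = Pow(Rational(-23, 2), 2) = Rational(529, 4)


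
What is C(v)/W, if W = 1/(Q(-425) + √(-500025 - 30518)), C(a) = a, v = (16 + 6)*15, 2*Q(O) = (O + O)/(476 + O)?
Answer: -2750 + 330*I*√530543 ≈ -2750.0 + 2.4037e+5*I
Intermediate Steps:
Q(O) = O/(476 + O) (Q(O) = ((O + O)/(476 + O))/2 = ((2*O)/(476 + O))/2 = (2*O/(476 + O))/2 = O/(476 + O))
v = 330 (v = 22*15 = 330)
W = 1/(-25/3 + I*√530543) (W = 1/(-425/(476 - 425) + √(-500025 - 30518)) = 1/(-425/51 + √(-530543)) = 1/(-425*1/51 + I*√530543) = 1/(-25/3 + I*√530543) ≈ -1.571e-5 - 0.0013727*I)
C(v)/W = 330/(-75/4775512 - 9*I*√530543/4775512)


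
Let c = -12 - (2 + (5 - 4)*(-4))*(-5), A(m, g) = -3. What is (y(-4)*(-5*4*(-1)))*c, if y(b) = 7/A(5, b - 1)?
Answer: 3080/3 ≈ 1026.7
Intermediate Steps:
y(b) = -7/3 (y(b) = 7/(-3) = 7*(-⅓) = -7/3)
c = -22 (c = -12 - (2 + 1*(-4))*(-5) = -12 - (2 - 4)*(-5) = -12 - (-2)*(-5) = -12 - 1*10 = -12 - 10 = -22)
(y(-4)*(-5*4*(-1)))*c = -7*(-5*4)*(-1)/3*(-22) = -(-140)*(-1)/3*(-22) = -7/3*20*(-22) = -140/3*(-22) = 3080/3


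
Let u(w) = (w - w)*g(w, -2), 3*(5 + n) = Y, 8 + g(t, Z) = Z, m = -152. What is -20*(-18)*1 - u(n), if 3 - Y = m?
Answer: 360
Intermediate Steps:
Y = 155 (Y = 3 - 1*(-152) = 3 + 152 = 155)
g(t, Z) = -8 + Z
n = 140/3 (n = -5 + (⅓)*155 = -5 + 155/3 = 140/3 ≈ 46.667)
u(w) = 0 (u(w) = (w - w)*(-8 - 2) = 0*(-10) = 0)
-20*(-18)*1 - u(n) = -20*(-18)*1 - 1*0 = 360*1 + 0 = 360 + 0 = 360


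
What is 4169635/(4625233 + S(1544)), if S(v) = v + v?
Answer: 4169635/4628321 ≈ 0.90090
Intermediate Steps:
S(v) = 2*v
4169635/(4625233 + S(1544)) = 4169635/(4625233 + 2*1544) = 4169635/(4625233 + 3088) = 4169635/4628321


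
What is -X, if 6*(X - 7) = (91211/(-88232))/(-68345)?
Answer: -253269164891/36181296240 ≈ -7.0000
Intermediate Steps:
X = 253269164891/36181296240 (X = 7 + ((91211/(-88232))/(-68345))/6 = 7 + ((91211*(-1/88232))*(-1/68345))/6 = 7 + (-91211/88232*(-1/68345))/6 = 7 + (1/6)*(91211/6030216040) = 7 + 91211/36181296240 = 253269164891/36181296240 ≈ 7.0000)
-X = -1*253269164891/36181296240 = -253269164891/36181296240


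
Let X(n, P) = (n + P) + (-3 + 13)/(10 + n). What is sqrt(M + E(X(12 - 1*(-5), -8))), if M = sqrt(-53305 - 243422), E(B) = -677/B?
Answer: sqrt(-4624587 + 64009*I*sqrt(296727))/253 ≈ 15.447 + 17.632*I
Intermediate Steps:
X(n, P) = P + n + 10/(10 + n) (X(n, P) = (P + n) + 10/(10 + n) = P + n + 10/(10 + n))
M = I*sqrt(296727) (M = sqrt(-296727) = I*sqrt(296727) ≈ 544.73*I)
sqrt(M + E(X(12 - 1*(-5), -8))) = sqrt(I*sqrt(296727) - 677*(10 + (12 - 1*(-5)))/(10 + (12 - 1*(-5))**2 + 10*(-8) + 10*(12 - 1*(-5)) - 8*(12 - 1*(-5)))) = sqrt(I*sqrt(296727) - 677*(10 + (12 + 5))/(10 + (12 + 5)**2 - 80 + 10*(12 + 5) - 8*(12 + 5))) = sqrt(I*sqrt(296727) - 677*(10 + 17)/(10 + 17**2 - 80 + 10*17 - 8*17)) = sqrt(I*sqrt(296727) - 677*27/(10 + 289 - 80 + 170 - 136)) = sqrt(I*sqrt(296727) - 677/((1/27)*253)) = sqrt(I*sqrt(296727) - 677/253/27) = sqrt(I*sqrt(296727) - 677*27/253) = sqrt(I*sqrt(296727) - 18279/253) = sqrt(-18279/253 + I*sqrt(296727))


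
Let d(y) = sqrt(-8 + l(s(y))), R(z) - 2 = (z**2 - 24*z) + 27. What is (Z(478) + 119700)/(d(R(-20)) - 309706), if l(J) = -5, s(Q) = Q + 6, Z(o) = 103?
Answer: -37103707918/95917806449 - 119803*I*sqrt(13)/95917806449 ≈ -0.38683 - 4.5034e-6*I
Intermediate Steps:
s(Q) = 6 + Q
R(z) = 29 + z**2 - 24*z (R(z) = 2 + ((z**2 - 24*z) + 27) = 2 + (27 + z**2 - 24*z) = 29 + z**2 - 24*z)
d(y) = I*sqrt(13) (d(y) = sqrt(-8 - 5) = sqrt(-13) = I*sqrt(13))
(Z(478) + 119700)/(d(R(-20)) - 309706) = (103 + 119700)/(I*sqrt(13) - 309706) = 119803/(-309706 + I*sqrt(13))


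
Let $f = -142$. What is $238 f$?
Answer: $-33796$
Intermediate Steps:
$238 f = 238 \left(-142\right) = -33796$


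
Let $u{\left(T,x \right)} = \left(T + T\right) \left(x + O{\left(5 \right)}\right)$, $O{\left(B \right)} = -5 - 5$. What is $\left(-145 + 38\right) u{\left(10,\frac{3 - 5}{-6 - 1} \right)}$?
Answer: $\frac{145520}{7} \approx 20789.0$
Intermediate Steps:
$O{\left(B \right)} = -10$ ($O{\left(B \right)} = -5 - 5 = -10$)
$u{\left(T,x \right)} = 2 T \left(-10 + x\right)$ ($u{\left(T,x \right)} = \left(T + T\right) \left(x - 10\right) = 2 T \left(-10 + x\right)$)
$\left(-145 + 38\right) u{\left(10,\frac{3 - 5}{-6 - 1} \right)} = \left(-145 + 38\right) 2 \cdot 10 \left(-10 + \frac{3 - 5}{-6 - 1}\right) = - 107 \cdot 2 \cdot 10 \left(-10 - \frac{2}{-7}\right) = - 107 \cdot 2 \cdot 10 \left(-10 - - \frac{2}{7}\right) = - 107 \cdot 2 \cdot 10 \left(-10 + \frac{2}{7}\right) = - 107 \cdot 2 \cdot 10 \left(- \frac{68}{7}\right) = \left(-107\right) \left(- \frac{1360}{7}\right) = \frac{145520}{7}$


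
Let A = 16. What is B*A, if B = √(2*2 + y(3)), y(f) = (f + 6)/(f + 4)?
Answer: 16*√259/7 ≈ 36.785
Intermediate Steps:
y(f) = (6 + f)/(4 + f)
B = √259/7 (B = √(2*2 + (6 + 3)/(4 + 3)) = √(4 + 9/7) = √(37/7) = √259/7 ≈ 2.2991)
B*A = (√259/7)*16 = 16*√259/7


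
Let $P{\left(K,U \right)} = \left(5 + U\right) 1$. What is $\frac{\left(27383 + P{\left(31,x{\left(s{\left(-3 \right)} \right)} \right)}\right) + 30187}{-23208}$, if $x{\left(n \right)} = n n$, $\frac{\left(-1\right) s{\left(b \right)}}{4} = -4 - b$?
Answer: $- \frac{19197}{7736} \approx -2.4815$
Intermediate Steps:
$s{\left(b \right)} = 16 + 4 b$ ($s{\left(b \right)} = - 4 \left(-4 - b\right) = 16 + 4 b$)
$x{\left(n \right)} = n^{2}$
$P{\left(K,U \right)} = 5 + U$
$\frac{\left(27383 + P{\left(31,x{\left(s{\left(-3 \right)} \right)} \right)}\right) + 30187}{-23208} = \frac{\left(27383 + \left(5 + \left(16 + 4 \left(-3\right)\right)^{2}\right)\right) + 30187}{-23208} = \left(\left(27383 + \left(5 + \left(16 - 12\right)^{2}\right)\right) + 30187\right) \left(- \frac{1}{23208}\right) = \left(\left(27383 + \left(5 + 4^{2}\right)\right) + 30187\right) \left(- \frac{1}{23208}\right) = \left(\left(27383 + \left(5 + 16\right)\right) + 30187\right) \left(- \frac{1}{23208}\right) = \left(\left(27383 + 21\right) + 30187\right) \left(- \frac{1}{23208}\right) = \left(27404 + 30187\right) \left(- \frac{1}{23208}\right) = 57591 \left(- \frac{1}{23208}\right) = - \frac{19197}{7736}$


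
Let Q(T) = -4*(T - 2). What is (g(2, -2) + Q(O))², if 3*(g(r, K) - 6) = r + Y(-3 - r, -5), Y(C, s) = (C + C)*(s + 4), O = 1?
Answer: 196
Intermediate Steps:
Y(C, s) = 2*C*(4 + s) (Y(C, s) = (2*C)*(4 + s) = 2*C*(4 + s))
Q(T) = 8 - 4*T (Q(T) = -4*(-2 + T) = 8 - 4*T)
g(r, K) = 8 + r (g(r, K) = 6 + (r + 2*(-3 - r)*(4 - 5))/3 = 6 + (r + 2*(-3 - r)*(-1))/3 = 6 + (r + (6 + 2*r))/3 = 6 + (6 + 3*r)/3 = 6 + (2 + r) = 8 + r)
(g(2, -2) + Q(O))² = ((8 + 2) + (8 - 4*1))² = (10 + (8 - 4))² = (10 + 4)² = 14² = 196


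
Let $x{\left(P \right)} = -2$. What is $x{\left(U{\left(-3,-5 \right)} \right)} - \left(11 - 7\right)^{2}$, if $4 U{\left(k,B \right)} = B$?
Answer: $-18$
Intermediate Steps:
$U{\left(k,B \right)} = \frac{B}{4}$
$x{\left(U{\left(-3,-5 \right)} \right)} - \left(11 - 7\right)^{2} = -2 - \left(11 - 7\right)^{2} = -2 - 4^{2} = -2 - 16 = -18$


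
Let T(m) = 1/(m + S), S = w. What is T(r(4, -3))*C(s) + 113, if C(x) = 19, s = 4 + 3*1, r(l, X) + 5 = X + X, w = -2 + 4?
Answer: 998/9 ≈ 110.89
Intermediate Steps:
w = 2
S = 2
r(l, X) = -5 + 2*X (r(l, X) = -5 + (X + X) = -5 + 2*X)
T(m) = 1/(2 + m) (T(m) = 1/(m + 2) = 1/(2 + m))
s = 7 (s = 4 + 3 = 7)
T(r(4, -3))*C(s) + 113 = 19/(2 + (-5 + 2*(-3))) + 113 = 19/(2 + (-5 - 6)) + 113 = 19/(2 - 11) + 113 = 19/(-9) + 113 = -⅑*19 + 113 = -19/9 + 113 = 998/9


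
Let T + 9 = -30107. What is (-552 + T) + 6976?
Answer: -23692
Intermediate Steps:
T = -30116 (T = -9 - 30107 = -30116)
(-552 + T) + 6976 = (-552 - 30116) + 6976 = -30668 + 6976 = -23692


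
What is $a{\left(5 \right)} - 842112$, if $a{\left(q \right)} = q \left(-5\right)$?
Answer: $-842137$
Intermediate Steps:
$a{\left(q \right)} = - 5 q$
$a{\left(5 \right)} - 842112 = \left(-5\right) 5 - 842112 = -25 - 842112 = -842137$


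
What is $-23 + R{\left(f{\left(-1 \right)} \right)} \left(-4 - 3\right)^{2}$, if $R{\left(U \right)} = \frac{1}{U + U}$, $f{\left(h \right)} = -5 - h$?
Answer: $- \frac{233}{8} \approx -29.125$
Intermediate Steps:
$R{\left(U \right)} = \frac{1}{2 U}$
$-23 + R{\left(f{\left(-1 \right)} \right)} \left(-4 - 3\right)^{2} = -23 + \frac{1}{2 \left(-5 - -1\right)} \left(-4 - 3\right)^{2} = -23 + \frac{1}{2 \left(-5 + 1\right)} \left(-7\right)^{2} = -23 + \frac{1}{2 \left(-4\right)} 49 = -23 + \frac{1}{2} \left(- \frac{1}{4}\right) 49 = -23 - \frac{49}{8} = - \frac{233}{8}$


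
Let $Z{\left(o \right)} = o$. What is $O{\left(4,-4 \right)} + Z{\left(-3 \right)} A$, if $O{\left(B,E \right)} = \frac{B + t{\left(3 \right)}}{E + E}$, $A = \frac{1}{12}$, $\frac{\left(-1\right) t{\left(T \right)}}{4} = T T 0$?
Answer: $- \frac{3}{4} \approx -0.75$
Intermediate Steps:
$t{\left(T \right)} = 0$ ($t{\left(T \right)} = - 4 T T 0 = - 4 T^{2} \cdot 0 = \left(-4\right) 0 = 0$)
$A = \frac{1}{12} \approx 0.083333$
$O{\left(B,E \right)} = \frac{B}{2 E}$ ($O{\left(B,E \right)} = \frac{B + 0}{E + E} = \frac{B}{2 E}$)
$O{\left(4,-4 \right)} + Z{\left(-3 \right)} A = \frac{1}{2} \cdot 4 \frac{1}{-4} - \frac{1}{4} = \frac{1}{2} \cdot 4 \left(- \frac{1}{4}\right) - \frac{1}{4} = - \frac{1}{2} - \frac{1}{4} = - \frac{3}{4}$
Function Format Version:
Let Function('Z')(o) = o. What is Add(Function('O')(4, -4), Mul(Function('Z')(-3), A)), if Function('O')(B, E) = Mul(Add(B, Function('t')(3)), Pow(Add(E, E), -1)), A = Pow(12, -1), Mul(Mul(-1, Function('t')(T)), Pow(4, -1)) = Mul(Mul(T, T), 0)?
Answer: Rational(-3, 4) ≈ -0.75000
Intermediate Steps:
Function('t')(T) = 0 (Function('t')(T) = Mul(-4, Mul(Mul(T, T), 0)) = Mul(-4, Mul(Pow(T, 2), 0)) = Mul(-4, 0) = 0)
A = Rational(1, 12) ≈ 0.083333
Function('O')(B, E) = Mul(Rational(1, 2), B, Pow(E, -1)) (Function('O')(B, E) = Mul(Add(B, 0), Pow(Add(E, E), -1)) = Mul(B, Pow(Mul(2, E), -1)) = Mul(B, Mul(Rational(1, 2), Pow(E, -1))) = Mul(Rational(1, 2), B, Pow(E, -1)))
Add(Function('O')(4, -4), Mul(Function('Z')(-3), A)) = Add(Mul(Rational(1, 2), 4, Pow(-4, -1)), Mul(-3, Rational(1, 12))) = Add(Mul(Rational(1, 2), 4, Rational(-1, 4)), Rational(-1, 4)) = Add(Rational(-1, 2), Rational(-1, 4)) = Rational(-3, 4)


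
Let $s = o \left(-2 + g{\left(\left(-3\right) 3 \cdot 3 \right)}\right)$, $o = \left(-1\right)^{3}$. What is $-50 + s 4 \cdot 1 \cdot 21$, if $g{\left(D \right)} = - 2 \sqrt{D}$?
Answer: $118 + 504 i \sqrt{3} \approx 118.0 + 872.95 i$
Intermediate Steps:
$o = -1$
$s = 2 + 6 i \sqrt{3}$ ($s = - (-2 - 2 \sqrt{\left(-3\right) 3 \cdot 3}) = - (-2 - 2 \sqrt{\left(-9\right) 3}) = - (-2 - 2 \sqrt{-27}) = - (-2 - 2 \cdot 3 i \sqrt{3}) = - (-2 - 6 i \sqrt{3}) = 2 + 6 i \sqrt{3} \approx 2.0 + 10.392 i$)
$-50 + s 4 \cdot 1 \cdot 21 = -50 + \left(2 + 6 i \sqrt{3}\right) 4 \cdot 1 \cdot 21 = -50 + \left(8 + 24 i \sqrt{3}\right) 1 \cdot 21 = -50 + \left(8 + 24 i \sqrt{3}\right) 21 = -50 + \left(168 + 504 i \sqrt{3}\right) = 118 + 504 i \sqrt{3}$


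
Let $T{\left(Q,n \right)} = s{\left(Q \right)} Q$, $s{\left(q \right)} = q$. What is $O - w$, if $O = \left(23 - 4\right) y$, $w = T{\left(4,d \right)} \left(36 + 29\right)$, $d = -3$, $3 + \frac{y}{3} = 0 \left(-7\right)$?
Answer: $-1211$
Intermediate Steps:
$y = -9$ ($y = -9 + 3 \cdot 0 \left(-7\right) = -9 + 3 \cdot 0 = -9 + 0 = -9$)
$T{\left(Q,n \right)} = Q^{2}$ ($T{\left(Q,n \right)} = Q Q = Q^{2}$)
$w = 1040$ ($w = 4^{2} \left(36 + 29\right) = 16 \cdot 65 = 1040$)
$O = -171$ ($O = \left(23 - 4\right) \left(-9\right) = 19 \left(-9\right) = -171$)
$O - w = -171 - 1040 = -1211$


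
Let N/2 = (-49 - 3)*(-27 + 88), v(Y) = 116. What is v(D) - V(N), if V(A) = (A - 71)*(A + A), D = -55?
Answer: -81393404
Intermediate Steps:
N = -6344 (N = 2*((-49 - 3)*(-27 + 88)) = 2*(-52*61) = 2*(-3172) = -6344)
V(A) = 2*A*(-71 + A) (V(A) = (-71 + A)*(2*A) = 2*A*(-71 + A))
v(D) - V(N) = 116 - 2*(-6344)*(-71 - 6344) = 116 - 2*(-6344)*(-6415) = 116 - 1*81393520 = 116 - 81393520 = -81393404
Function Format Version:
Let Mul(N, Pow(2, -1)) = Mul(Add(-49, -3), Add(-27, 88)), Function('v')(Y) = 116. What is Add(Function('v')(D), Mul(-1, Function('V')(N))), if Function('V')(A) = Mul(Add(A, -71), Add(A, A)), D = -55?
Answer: -81393404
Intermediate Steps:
N = -6344 (N = Mul(2, Mul(Add(-49, -3), Add(-27, 88))) = Mul(2, Mul(-52, 61)) = Mul(2, -3172) = -6344)
Function('V')(A) = Mul(2, A, Add(-71, A)) (Function('V')(A) = Mul(Add(-71, A), Mul(2, A)) = Mul(2, A, Add(-71, A)))
Add(Function('v')(D), Mul(-1, Function('V')(N))) = Add(116, Mul(-1, Mul(2, -6344, Add(-71, -6344)))) = Add(116, Mul(-1, Mul(2, -6344, -6415))) = Add(116, Mul(-1, 81393520)) = Add(116, -81393520) = -81393404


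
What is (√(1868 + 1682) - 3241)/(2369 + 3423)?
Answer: -3241/5792 + 5*√142/5792 ≈ -0.54928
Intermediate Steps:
(√(1868 + 1682) - 3241)/(2369 + 3423) = (√3550 - 3241)/5792 = (5*√142 - 3241)*(1/5792) = (-3241 + 5*√142)*(1/5792) = -3241/5792 + 5*√142/5792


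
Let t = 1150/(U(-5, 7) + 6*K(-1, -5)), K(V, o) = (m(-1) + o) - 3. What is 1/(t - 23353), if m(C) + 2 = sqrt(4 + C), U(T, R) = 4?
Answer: -5898107/137863930746 + 575*sqrt(3)/137863930746 ≈ -4.2775e-5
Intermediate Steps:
m(C) = -2 + sqrt(4 + C)
K(V, o) = -5 + o + sqrt(3) (K(V, o) = ((-2 + sqrt(4 - 1)) + o) - 3 = ((-2 + sqrt(3)) + o) - 3 = (-2 + o + sqrt(3)) - 3 = -5 + o + sqrt(3))
t = 1150/(-56 + 6*sqrt(3)) (t = 1150/(4 + 6*(-5 - 5 + sqrt(3))) = 1150/(4 + 6*(-10 + sqrt(3))) = 1150/(4 + (-60 + 6*sqrt(3))) = 1150/(-56 + 6*sqrt(3)) ≈ -25.215)
1/(t - 23353) = 1/((-16100/757 - 1725*sqrt(3)/757) - 23353) = 1/(-17694321/757 - 1725*sqrt(3)/757)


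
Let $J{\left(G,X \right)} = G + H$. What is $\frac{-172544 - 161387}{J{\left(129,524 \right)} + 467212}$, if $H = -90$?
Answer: $- \frac{333931}{467251} \approx -0.71467$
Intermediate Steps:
$J{\left(G,X \right)} = -90 + G$ ($J{\left(G,X \right)} = G - 90 = -90 + G$)
$\frac{-172544 - 161387}{J{\left(129,524 \right)} + 467212} = \frac{-172544 - 161387}{\left(-90 + 129\right) + 467212} = - \frac{333931}{39 + 467212} = - \frac{333931}{467251}$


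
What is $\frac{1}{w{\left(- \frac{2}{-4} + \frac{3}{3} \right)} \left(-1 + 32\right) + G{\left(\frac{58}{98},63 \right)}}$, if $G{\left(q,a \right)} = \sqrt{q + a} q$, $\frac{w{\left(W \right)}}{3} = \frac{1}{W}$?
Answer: $\frac{3647119}{224811100} - \frac{9947 \sqrt{779}}{224811100} \approx 0.014988$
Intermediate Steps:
$w{\left(W \right)} = \frac{3}{W}$
$G{\left(q,a \right)} = q \sqrt{a + q}$ ($G{\left(q,a \right)} = \sqrt{a + q} q = q \sqrt{a + q}$)
$\frac{1}{w{\left(- \frac{2}{-4} + \frac{3}{3} \right)} \left(-1 + 32\right) + G{\left(\frac{58}{98},63 \right)}} = \frac{1}{\frac{3}{- \frac{2}{-4} + \frac{3}{3}} \left(-1 + 32\right) + \frac{58}{98} \sqrt{63 + \frac{58}{98}}} = \frac{1}{\frac{3}{\left(-2\right) \left(- \frac{1}{4}\right) + 3 \cdot \frac{1}{3}} \cdot 31 + 58 \cdot \frac{1}{98} \sqrt{63 + 58 \cdot \frac{1}{98}}} = \frac{1}{\frac{3}{\frac{1}{2} + 1} \cdot 31 + \frac{29 \sqrt{63 + \frac{29}{49}}}{49}} = \frac{1}{\frac{3}{\frac{3}{2}} \cdot 31 + \frac{29 \sqrt{\frac{3116}{49}}}{49}} = \frac{1}{3 \cdot \frac{2}{3} \cdot 31 + \frac{29 \frac{2 \sqrt{779}}{7}}{49}} = \frac{1}{2 \cdot 31 + \frac{58 \sqrt{779}}{343}} = \frac{1}{62 + \frac{58 \sqrt{779}}{343}}$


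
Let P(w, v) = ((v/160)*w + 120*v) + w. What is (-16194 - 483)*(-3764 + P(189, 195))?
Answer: -10702814967/32 ≈ -3.3446e+8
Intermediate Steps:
P(w, v) = w + 120*v + v*w/160 (P(w, v) = ((v*(1/160))*w + 120*v) + w = ((v/160)*w + 120*v) + w = (v*w/160 + 120*v) + w = (120*v + v*w/160) + w = w + 120*v + v*w/160)
(-16194 - 483)*(-3764 + P(189, 195)) = (-16194 - 483)*(-3764 + (189 + 120*195 + (1/160)*195*189)) = -16677*(-3764 + (189 + 23400 + 7371/32)) = -16677*(-3764 + 762219/32) = -16677*641771/32 = -10702814967/32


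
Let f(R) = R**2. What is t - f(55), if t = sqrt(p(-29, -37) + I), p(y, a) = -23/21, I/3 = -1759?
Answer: -3025 + 2*I*sqrt(581910)/21 ≈ -3025.0 + 72.651*I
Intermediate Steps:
I = -5277 (I = 3*(-1759) = -5277)
p(y, a) = -23/21
t = 2*I*sqrt(581910)/21 (t = sqrt(-23/21 - 5277) = sqrt(-110840/21) = 2*I*sqrt(581910)/21 ≈ 72.651*I)
t - f(55) = 2*I*sqrt(581910)/21 - 1*55**2 = 2*I*sqrt(581910)/21 - 1*3025 = 2*I*sqrt(581910)/21 - 3025 = -3025 + 2*I*sqrt(581910)/21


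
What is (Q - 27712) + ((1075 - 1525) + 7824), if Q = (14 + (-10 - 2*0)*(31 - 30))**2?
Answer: -20322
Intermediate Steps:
Q = 16 (Q = (14 + (-10 + 0)*1)**2 = (14 - 10*1)**2 = (14 - 10)**2 = 4**2 = 16)
(Q - 27712) + ((1075 - 1525) + 7824) = (16 - 27712) + ((1075 - 1525) + 7824) = -27696 + (-450 + 7824) = -27696 + 7374 = -20322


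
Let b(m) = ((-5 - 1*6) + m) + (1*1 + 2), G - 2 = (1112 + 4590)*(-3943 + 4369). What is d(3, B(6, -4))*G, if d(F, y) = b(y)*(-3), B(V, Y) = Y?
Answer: 87445944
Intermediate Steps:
G = 2429054 (G = 2 + (1112 + 4590)*(-3943 + 4369) = 2 + 5702*426 = 2 + 2429052 = 2429054)
b(m) = -8 + m (b(m) = ((-5 - 6) + m) + (1 + 2) = (-11 + m) + 3 = -8 + m)
d(F, y) = 24 - 3*y (d(F, y) = (-8 + y)*(-3) = 24 - 3*y)
d(3, B(6, -4))*G = (24 - 3*(-4))*2429054 = (24 + 12)*2429054 = 36*2429054 = 87445944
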